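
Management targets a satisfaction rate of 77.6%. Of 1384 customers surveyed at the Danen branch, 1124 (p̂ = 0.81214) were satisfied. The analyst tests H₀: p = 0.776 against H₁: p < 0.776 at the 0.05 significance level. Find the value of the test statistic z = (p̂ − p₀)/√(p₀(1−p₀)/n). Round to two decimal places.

p̂ = 1124/1384 ≈ 0.8121.
SE = √(p₀(1−p₀)/n) = √(0.17382/1384) = 0.0112.
z = (0.8121 − 0.776)/0.0112 = 0.0361/0.0112 = 3.22.
p-value = P(Z < 3.225) ≈ 0.9994, so at α = 0.05 we fail to reject H₀.

z = 3.22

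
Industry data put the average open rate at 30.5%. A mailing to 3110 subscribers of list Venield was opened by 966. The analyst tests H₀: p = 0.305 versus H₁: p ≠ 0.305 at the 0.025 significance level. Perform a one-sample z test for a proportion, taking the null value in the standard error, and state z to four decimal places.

z = 0.6796

p̂ = 966/3110 ≈ 0.310611.
SE = √(p₀(1−p₀)/n) = √(0.21198/3110) = 0.008256.
z = (0.310611 − 0.305)/0.008256 = 0.005611/0.008256 = 0.6796.
p-value = 2·P(Z > 0.680) ≈ 0.4967. With α = 0.025, fail to reject H₀.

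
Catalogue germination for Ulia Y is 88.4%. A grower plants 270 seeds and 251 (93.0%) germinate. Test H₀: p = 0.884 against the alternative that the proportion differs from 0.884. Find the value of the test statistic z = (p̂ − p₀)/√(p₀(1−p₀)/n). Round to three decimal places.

p̂ = 251/270 = 0.92963.
Under H₀, SE = √(0.884·0.116/270) = √(0.000379793) = 0.01949.
z = (0.92963 − 0.884)/0.01949 = 0.04563/0.01949 = 2.341.

z = 2.341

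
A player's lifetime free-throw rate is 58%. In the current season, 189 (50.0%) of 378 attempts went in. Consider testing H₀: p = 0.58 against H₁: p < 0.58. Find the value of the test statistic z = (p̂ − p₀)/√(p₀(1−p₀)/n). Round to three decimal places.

z = -3.151

p̂ = 189/378 ≈ 0.50000.
Under H₀, SE = √(0.58·0.42/378) = √(0.000644444) = 0.02539.
z = (0.50000 − 0.58)/0.02539 = -0.08000/0.02539 = -3.151.
p-value = P(Z < -3.151) ≈ 0.0008.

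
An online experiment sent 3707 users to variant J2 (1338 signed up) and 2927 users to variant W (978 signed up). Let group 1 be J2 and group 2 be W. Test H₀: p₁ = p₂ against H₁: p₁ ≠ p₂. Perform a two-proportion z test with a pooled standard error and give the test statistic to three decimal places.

p̂₁ = 1338/3707 = 0.36094, p̂₂ = 978/2927 = 0.33413.
Pooled p̂ = (1338+978)/(3707+2927) = 2316/6634 = 0.34911.
SE = √(0.227232 × 0.000611407) = 0.01179.
z = (0.36094 − 0.33413)/0.01179 = 0.02681/0.01179 = 2.274.
p-value = 2·P(Z > 2.274) ≈ 0.0229.

z = 2.274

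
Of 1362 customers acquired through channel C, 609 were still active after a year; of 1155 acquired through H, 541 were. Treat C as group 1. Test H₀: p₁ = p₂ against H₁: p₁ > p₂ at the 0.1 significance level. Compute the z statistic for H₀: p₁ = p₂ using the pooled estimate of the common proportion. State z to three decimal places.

p̂₁ = 609/1362 ≈ 0.44714, p̂₂ = 541/1155 ≈ 0.46840.
Pooled p̂ = (609+541)/(1362+1155) = 1150/2517 = 0.45689.
SE = √(p̂(1−p̂)(1/n₁+1/n₂)) = √(0.45689·0.54311·0.00160002) = √(0.000397031) = 0.01993.
z = (0.44714 − 0.46840)/0.01993 = -0.02126/0.01993 = -1.067.
p-value = P(Z > -1.067) ≈ 0.8570. With α = 0.1, fail to reject H₀.

z = -1.067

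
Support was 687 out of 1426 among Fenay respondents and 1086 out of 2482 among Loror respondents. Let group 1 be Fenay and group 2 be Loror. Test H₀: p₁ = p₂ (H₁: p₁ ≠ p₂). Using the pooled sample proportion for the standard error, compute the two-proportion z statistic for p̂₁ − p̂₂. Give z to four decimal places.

p̂₁ = 687/1426 ≈ 0.4817672, p̂₂ = 1086/2482 ≈ 0.4375504.
Pooled p̂ = (687+1086)/(1426+2482) = 1773/3908 = 0.4536847.
SE = √(p̂(1−p̂)(1/n₁+1/n₂)) = √(0.4536847·0.5463153·0.00110416) = √(0.000273672) = 0.0165430.
z = (0.4817672 − 0.4375504)/0.0165430 = 0.0442168/0.0165430 = 2.6728.

z = 2.6728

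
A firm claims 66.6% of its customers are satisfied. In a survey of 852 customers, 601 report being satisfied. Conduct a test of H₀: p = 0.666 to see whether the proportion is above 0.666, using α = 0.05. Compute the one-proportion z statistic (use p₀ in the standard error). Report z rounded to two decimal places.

z = 2.44

p̂ = 601/852 ≈ 0.70540.
Standard error under H₀: √(0.666×0.334/852) = 0.01616.
z = (0.70540 − 0.666)/0.01616 = 0.03940/0.01616 = 2.44.
p-value = P(Z > 2.438) ≈ 0.0074. With α = 0.05, reject H₀.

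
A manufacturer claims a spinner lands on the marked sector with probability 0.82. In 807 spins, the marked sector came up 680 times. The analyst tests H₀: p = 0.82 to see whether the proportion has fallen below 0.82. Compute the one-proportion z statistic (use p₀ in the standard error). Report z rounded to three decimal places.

p̂ = 680/807 = 0.842627.
Standard error under H₀: √(0.82×0.18/807) = 0.013524.
z = (0.842627 − 0.82)/0.013524 = 0.022627/0.013524 = 1.673.
p-value = P(Z < 1.673) ≈ 0.9528.

z = 1.673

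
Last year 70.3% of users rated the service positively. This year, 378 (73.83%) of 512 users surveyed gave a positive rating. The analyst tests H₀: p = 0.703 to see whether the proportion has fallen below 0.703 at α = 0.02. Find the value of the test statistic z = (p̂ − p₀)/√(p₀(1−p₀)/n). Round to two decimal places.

p̂ = 378/512 = 0.7383.
SE = √(p₀(1−p₀)/n) = √(0.20879/512) = 0.0202.
z = (0.7383 − 0.703)/0.0202 = 0.0353/0.0202 = 1.75.
p-value = P(Z < 1.747) ≈ 0.9597. With α = 0.02, fail to reject H₀.

z = 1.75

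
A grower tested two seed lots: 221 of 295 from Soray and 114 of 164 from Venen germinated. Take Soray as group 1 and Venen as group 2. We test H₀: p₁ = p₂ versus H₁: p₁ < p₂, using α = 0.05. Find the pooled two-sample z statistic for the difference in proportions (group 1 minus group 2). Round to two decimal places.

z = 1.25

p̂₁ = 221/295 = 0.7492, p̂₂ = 114/164 = 0.6951.
Pooled p̂ = (221+114)/(295+164) = 335/459 = 0.7298.
SE = √(p̂(1−p̂)(1/n₁+1/n₂)) = √(0.7298·0.2702·0.00948739) = √(0.00187063) = 0.0433.
z = (0.7492 − 0.6951)/0.0433 = 0.0541/0.0433 = 1.25.
p-value = P(Z < 1.249) ≈ 0.8942; since p > α = 0.05, fail to reject H₀.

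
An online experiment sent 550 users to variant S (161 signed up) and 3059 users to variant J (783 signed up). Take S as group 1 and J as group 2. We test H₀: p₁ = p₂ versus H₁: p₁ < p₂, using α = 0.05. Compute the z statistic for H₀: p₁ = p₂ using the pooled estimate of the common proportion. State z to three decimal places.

p̂₁ = 161/550 = 0.29273, p̂₂ = 783/3059 = 0.25597.
Pooled p̂ = (161+783)/(550+3059) = 944/3609 = 0.26157.
SE = √(0.19315 × 0.00214509) = 0.02035.
z = (0.29273 − 0.25597)/0.02035 = 0.03676/0.02035 = 1.806.
p-value = P(Z < 1.806) ≈ 0.9645, so at α = 0.05 we fail to reject H₀.

z = 1.806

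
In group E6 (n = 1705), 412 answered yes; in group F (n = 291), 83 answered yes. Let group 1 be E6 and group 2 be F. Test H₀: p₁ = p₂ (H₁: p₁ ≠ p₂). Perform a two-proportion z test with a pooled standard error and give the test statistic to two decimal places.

p̂₁ = 412/1705 = 0.2416, p̂₂ = 83/291 = 0.2852.
Pooled p̂ = (412+83)/(1705+291) = 495/1996 = 0.2480.
SE = √(0.186494 × 0.00402294) = 0.0274.
z = (0.2416 − 0.2852)/0.0274 = -0.0436/0.0274 = -1.59.
Two-sided p-value ≈ 2·Φ(−1.591) = 0.1116.

z = -1.59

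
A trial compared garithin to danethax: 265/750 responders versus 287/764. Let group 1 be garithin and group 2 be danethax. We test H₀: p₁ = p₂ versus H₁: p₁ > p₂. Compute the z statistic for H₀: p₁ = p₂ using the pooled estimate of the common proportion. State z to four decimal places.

p̂₁ = 265/750 = 0.353333, p̂₂ = 287/764 = 0.375654.
Pooled p̂ = (265+287)/(750+764) = 552/1514 = 0.364597.
SE = √(0.231666 × 0.00264223) = 0.024741.
z = (0.353333 − 0.375654)/0.024741 = -0.022321/0.024741 = -0.9022.
p-value = P(Z > -0.902) ≈ 0.8165.

z = -0.9022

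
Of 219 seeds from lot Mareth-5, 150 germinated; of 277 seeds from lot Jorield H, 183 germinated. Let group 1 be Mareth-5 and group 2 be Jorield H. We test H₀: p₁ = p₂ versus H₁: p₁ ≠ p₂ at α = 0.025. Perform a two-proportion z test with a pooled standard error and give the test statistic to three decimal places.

p̂₁ = 150/219 ≈ 0.68493, p̂₂ = 183/277 ≈ 0.66065.
Pooled p̂ = (150+183)/(219+277) = 333/496 = 0.67137.
SE = √(0.220632 × 0.00817632) = 0.04247.
z = (0.68493 − 0.66065)/0.04247 = 0.02428/0.04247 = 0.572.
p-value = 2·P(Z > 0.572) ≈ 0.5675. With α = 0.025, fail to reject H₀.

z = 0.572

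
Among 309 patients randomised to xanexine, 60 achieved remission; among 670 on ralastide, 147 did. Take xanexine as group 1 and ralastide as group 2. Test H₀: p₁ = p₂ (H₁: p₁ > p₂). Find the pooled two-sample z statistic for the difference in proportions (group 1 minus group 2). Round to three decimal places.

p̂₁ = 60/309 = 0.194175, p̂₂ = 147/670 = 0.219403.
Pooled p̂ = (60+147)/(309+670) = 207/979 = 0.211440.
SE = √(p̂(1−p̂)(1/n₁+1/n₂)) = √(0.211440·0.788560·0.00472878) = √(0.000788445) = 0.028079.
z = (0.194175 − 0.219403)/0.028079 = -0.025228/0.028079 = -0.898.
p-value = P(Z > -0.898) ≈ 0.8155.

z = -0.898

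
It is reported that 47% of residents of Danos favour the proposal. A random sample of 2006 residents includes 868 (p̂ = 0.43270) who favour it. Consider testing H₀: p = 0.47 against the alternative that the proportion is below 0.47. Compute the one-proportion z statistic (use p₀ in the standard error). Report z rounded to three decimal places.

p̂ = 868/2006 = 0.432702.
Under H₀, SE = √(0.47·0.53/2006) = √(0.000124177) = 0.011143.
z = (0.432702 − 0.47)/0.011143 = -0.037298/0.011143 = -3.347.
p-value = P(Z < -3.347) ≈ 0.0004.

z = -3.347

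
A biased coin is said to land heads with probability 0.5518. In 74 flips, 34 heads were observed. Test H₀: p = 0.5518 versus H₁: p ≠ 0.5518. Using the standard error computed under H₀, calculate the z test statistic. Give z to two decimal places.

z = -1.60

p̂ = 34/74 ≈ 0.4595.
Standard error under H₀: √(0.5518×0.4482/74) = 0.0578.
z = (0.4595 − 0.5518)/0.0578 = -0.0923/0.0578 = -1.60.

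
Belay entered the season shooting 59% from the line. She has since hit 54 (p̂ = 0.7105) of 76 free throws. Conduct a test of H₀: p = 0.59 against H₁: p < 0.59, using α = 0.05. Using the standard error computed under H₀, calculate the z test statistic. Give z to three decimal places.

z = 2.136

p̂ = 54/76 = 0.71053.
Standard error under H₀: √(0.59×0.41/76) = 0.05642.
z = (0.71053 − 0.59)/0.05642 = 0.12053/0.05642 = 2.136.
p-value = P(Z < 2.136) ≈ 0.9837, so at α = 0.05 we fail to reject H₀.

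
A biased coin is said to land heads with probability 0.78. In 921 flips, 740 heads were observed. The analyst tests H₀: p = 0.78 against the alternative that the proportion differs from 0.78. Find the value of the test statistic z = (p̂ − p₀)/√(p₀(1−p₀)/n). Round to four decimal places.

z = 1.7198

p̂ = 740/921 ≈ 0.8034745.
SE = √(p₀(1−p₀)/n) = √(0.1716/921) = 0.0136499.
z = (0.8034745 − 0.78)/0.0136499 = 0.0234745/0.0136499 = 1.7198.
Two-sided p-value ≈ 2·Φ(−1.720) = 0.0855.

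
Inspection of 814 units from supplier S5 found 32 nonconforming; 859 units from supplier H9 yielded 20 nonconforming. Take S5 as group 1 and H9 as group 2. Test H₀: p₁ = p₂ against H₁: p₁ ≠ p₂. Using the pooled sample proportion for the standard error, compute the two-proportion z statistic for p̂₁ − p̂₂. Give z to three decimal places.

z = 1.888

p̂₁ = 32/814 = 0.03931, p̂₂ = 20/859 = 0.02328.
Pooled p̂ = (32+20)/(814+859) = 52/1673 = 0.03108.
SE = √(p̂(1−p̂)(1/n₁+1/n₂)) = √(0.03108·0.96892·0.00239265) = √(7.20564e-05) = 0.00849.
z = (0.03931 − 0.02328)/0.00849 = 0.01603/0.00849 = 1.888.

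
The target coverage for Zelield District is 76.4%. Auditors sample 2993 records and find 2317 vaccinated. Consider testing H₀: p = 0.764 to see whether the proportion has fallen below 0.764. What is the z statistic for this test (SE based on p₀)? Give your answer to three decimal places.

p̂ = 2317/2993 = 0.774140.
SE = √(p₀(1−p₀)/n) = √(0.1803/2993) = 0.007762.
z = (0.774140 − 0.764)/0.007762 = 0.010140/0.007762 = 1.306.
p-value = P(Z < 1.306) ≈ 0.9043.

z = 1.306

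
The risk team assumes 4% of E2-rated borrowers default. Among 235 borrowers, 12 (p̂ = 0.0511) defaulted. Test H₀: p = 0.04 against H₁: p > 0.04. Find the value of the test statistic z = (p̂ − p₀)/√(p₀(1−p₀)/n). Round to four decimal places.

p̂ = 12/235 ≈ 0.051064.
SE = √(p₀(1−p₀)/n) = √(0.0384/235) = 0.012783.
z = (0.051064 − 0.04)/0.012783 = 0.011064/0.012783 = 0.8655.
p-value = P(Z > 0.866) ≈ 0.1934.

z = 0.8655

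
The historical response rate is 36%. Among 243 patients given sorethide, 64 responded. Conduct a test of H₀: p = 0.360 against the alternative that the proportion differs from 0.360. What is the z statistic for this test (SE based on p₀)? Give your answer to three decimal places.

p̂ = 64/243 ≈ 0.26337.
SE = √(p₀(1−p₀)/n) = √(0.2304/243) = 0.03079.
z = (0.26337 − 0.36)/0.03079 = -0.09663/0.03079 = -3.138.
p-value = 2·P(Z > 3.138) ≈ 0.0017.

z = -3.138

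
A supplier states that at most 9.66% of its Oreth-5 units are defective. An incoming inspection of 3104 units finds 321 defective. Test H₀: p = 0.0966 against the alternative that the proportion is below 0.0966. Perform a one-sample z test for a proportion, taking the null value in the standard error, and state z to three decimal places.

p̂ = 321/3104 ≈ 0.10341.
SE = √(p₀(1−p₀)/n) = √(0.087268/3104) = 0.00530.
z = (0.10341 − 0.0966)/0.00530 = 0.00681/0.00530 = 1.285.

z = 1.285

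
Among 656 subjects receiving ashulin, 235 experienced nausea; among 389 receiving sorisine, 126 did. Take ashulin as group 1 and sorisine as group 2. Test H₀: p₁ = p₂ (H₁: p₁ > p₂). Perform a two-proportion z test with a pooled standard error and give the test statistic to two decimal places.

p̂₁ = 235/656 ≈ 0.3582, p̂₂ = 126/389 ≈ 0.3239.
Pooled p̂ = (235+126)/(656+389) = 361/1045 = 0.3455.
SE = √(p̂(1−p̂)(1/n₁+1/n₂)) = √(0.3455·0.6545·0.00409508) = √(0.000925963) = 0.0304.
z = (0.3582 − 0.3239)/0.0304 = 0.0343/0.0304 = 1.13.

z = 1.13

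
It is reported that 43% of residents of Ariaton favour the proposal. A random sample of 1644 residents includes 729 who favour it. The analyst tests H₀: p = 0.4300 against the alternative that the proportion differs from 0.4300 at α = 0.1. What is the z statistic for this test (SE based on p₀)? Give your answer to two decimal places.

p̂ = 729/1644 = 0.4434.
SE = √(p₀(1−p₀)/n) = √(0.2451/1644) = 0.0122.
z = (0.4434 − 0.43)/0.0122 = 0.0134/0.0122 = 1.10.
Two-sided p-value ≈ 2·Φ(−1.100) = 0.2713, so at α = 0.1 we fail to reject H₀.

z = 1.10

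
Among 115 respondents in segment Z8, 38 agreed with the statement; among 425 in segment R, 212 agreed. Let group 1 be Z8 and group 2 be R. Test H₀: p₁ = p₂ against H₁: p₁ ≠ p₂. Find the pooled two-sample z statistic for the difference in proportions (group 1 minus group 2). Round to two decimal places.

z = -3.21

p̂₁ = 38/115 ≈ 0.3304, p̂₂ = 212/425 ≈ 0.4988.
Pooled p̂ = (38+212)/(115+425) = 250/540 = 0.4630.
SE = √(p̂(1−p̂)(1/n₁+1/n₂)) = √(0.4630·0.5370·0.0110486) = √(0.00274699) = 0.0524.
z = (0.3304 − 0.4988)/0.0524 = -0.1684/0.0524 = -3.21.
p-value = 2·P(Z > 3.213) ≈ 0.0013.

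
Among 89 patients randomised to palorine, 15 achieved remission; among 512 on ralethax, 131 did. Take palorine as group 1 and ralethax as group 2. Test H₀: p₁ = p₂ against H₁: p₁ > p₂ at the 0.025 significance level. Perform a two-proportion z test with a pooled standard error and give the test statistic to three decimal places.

p̂₁ = 15/89 = 0.16854, p̂₂ = 131/512 = 0.25586.
Pooled p̂ = (15+131)/(89+512) = 146/601 = 0.24293.
SE = √(p̂(1−p̂)(1/n₁+1/n₂)) = √(0.24293·0.75707·0.0131891) = √(0.00242566) = 0.04925.
z = (0.16854 − 0.25586)/0.04925 = -0.08732/0.04925 = -1.773.
p-value = P(Z > -1.773) ≈ 0.9619. With α = 0.025, fail to reject H₀.

z = -1.773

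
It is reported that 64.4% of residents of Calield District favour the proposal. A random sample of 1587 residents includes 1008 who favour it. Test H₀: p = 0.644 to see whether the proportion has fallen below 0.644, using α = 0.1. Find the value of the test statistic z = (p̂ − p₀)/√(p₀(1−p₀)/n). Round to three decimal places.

p̂ = 1008/1587 ≈ 0.63516.
SE = √(p₀(1−p₀)/n) = √(0.22926/1587) = 0.01202.
z = (0.63516 − 0.644)/0.01202 = -0.00884/0.01202 = -0.735.
p-value = P(Z < -0.735) ≈ 0.2310, so at α = 0.1 we fail to reject H₀.

z = -0.735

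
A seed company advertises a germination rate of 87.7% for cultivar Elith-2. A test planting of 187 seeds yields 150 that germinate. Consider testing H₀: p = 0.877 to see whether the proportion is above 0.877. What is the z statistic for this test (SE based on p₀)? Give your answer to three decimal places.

p̂ = 150/187 ≈ 0.80214.
Standard error under H₀: √(0.877×0.123/187) = 0.02402.
z = (0.80214 − 0.877)/0.02402 = -0.07486/0.02402 = -3.117.
p-value = P(Z > -3.117) ≈ 0.9991.

z = -3.117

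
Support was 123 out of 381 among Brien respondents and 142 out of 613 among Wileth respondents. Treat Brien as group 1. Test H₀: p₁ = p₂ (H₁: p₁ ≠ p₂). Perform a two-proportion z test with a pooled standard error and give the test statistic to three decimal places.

p̂₁ = 123/381 ≈ 0.322835, p̂₂ = 142/613 ≈ 0.231648.
Pooled p̂ = (123+142)/(381+613) = 265/994 = 0.266600.
SE = √(p̂(1−p̂)(1/n₁+1/n₂)) = √(0.266600·0.733400·0.00425599) = √(0.00083215) = 0.028847.
z = (0.322835 − 0.231648)/0.028847 = 0.091187/0.028847 = 3.161.
p-value = 2·P(Z > 3.161) ≈ 0.0016.

z = 3.161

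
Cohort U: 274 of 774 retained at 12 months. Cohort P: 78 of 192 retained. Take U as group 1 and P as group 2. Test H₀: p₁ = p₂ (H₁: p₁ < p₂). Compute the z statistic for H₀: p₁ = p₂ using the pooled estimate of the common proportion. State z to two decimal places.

p̂₁ = 274/774 = 0.3540, p̂₂ = 78/192 = 0.4062.
Pooled p̂ = (274+78)/(774+192) = 352/966 = 0.3644.
SE = √(p̂(1−p̂)(1/n₁+1/n₂)) = √(0.3644·0.6356·0.00650032) = √(0.00150554) = 0.0388.
z = (0.3540 − 0.4062)/0.0388 = -0.0522/0.0388 = -1.35.
p-value = P(Z < -1.346) ≈ 0.0891.

z = -1.35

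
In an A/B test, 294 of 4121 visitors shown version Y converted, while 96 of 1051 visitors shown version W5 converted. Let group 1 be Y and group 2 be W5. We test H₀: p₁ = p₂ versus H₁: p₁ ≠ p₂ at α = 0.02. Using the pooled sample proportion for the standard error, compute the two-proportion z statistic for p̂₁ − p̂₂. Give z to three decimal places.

z = -2.192

p̂₁ = 294/4121 = 0.071342, p̂₂ = 96/1051 = 0.091342.
Pooled p̂ = (294+96)/(4121+1051) = 390/5172 = 0.075406.
SE = √(0.06972 × 0.00119413) = 0.009124.
z = (0.071342 − 0.091342)/0.009124 = -0.020000/0.009124 = -2.192.
Two-sided p-value ≈ 2·Φ(−2.192) = 0.0284. With α = 0.02, fail to reject H₀.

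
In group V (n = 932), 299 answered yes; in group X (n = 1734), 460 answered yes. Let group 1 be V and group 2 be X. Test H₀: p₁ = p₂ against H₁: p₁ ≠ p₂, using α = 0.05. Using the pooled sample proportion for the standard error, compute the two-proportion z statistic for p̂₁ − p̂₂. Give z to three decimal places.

z = 3.030

p̂₁ = 299/932 = 0.32082, p̂₂ = 460/1734 = 0.26528.
Pooled p̂ = (299+460)/(932+1734) = 759/2666 = 0.28470.
SE = √(p̂(1−p̂)(1/n₁+1/n₂)) = √(0.28470·0.71530·0.00164966) = √(0.000335944) = 0.01833.
z = (0.32082 − 0.26528)/0.01833 = 0.05554/0.01833 = 3.030.
p-value = 2·P(Z > 3.030) ≈ 0.0024, so at α = 0.05 we reject H₀.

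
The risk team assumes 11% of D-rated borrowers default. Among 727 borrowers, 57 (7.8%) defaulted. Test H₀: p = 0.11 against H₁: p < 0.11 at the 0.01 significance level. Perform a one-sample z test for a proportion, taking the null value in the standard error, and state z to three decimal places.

z = -2.723

p̂ = 57/727 ≈ 0.078404.
SE = √(p₀(1−p₀)/n) = √(0.0979/727) = 0.011604.
z = (0.078404 − 0.11)/0.011604 = -0.031596/0.011604 = -2.723.
p-value = P(Z < -2.723) ≈ 0.0032. With α = 0.01, reject H₀.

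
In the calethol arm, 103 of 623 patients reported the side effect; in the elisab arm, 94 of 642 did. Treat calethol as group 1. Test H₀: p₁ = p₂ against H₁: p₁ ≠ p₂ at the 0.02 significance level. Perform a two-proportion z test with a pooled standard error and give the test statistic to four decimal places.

p̂₁ = 103/623 ≈ 0.165329, p̂₂ = 94/642 ≈ 0.146417.
Pooled p̂ = (103+94)/(623+642) = 197/1265 = 0.155731.
SE = √(0.131479 × 0.00316277) = 0.020392.
z = (0.165329 − 0.146417)/0.020392 = 0.018912/0.020392 = 0.9274.
p-value = 2·P(Z > 0.927) ≈ 0.3537, so at α = 0.02 we fail to reject H₀.

z = 0.9274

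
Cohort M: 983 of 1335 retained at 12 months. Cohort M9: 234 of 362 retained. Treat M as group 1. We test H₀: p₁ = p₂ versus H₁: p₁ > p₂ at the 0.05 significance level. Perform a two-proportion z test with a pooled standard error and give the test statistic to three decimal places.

p̂₁ = 983/1335 = 0.73633, p̂₂ = 234/362 = 0.64641.
Pooled p̂ = (983+234)/(1335+362) = 1217/1697 = 0.71715.
SE = √(p̂(1−p̂)(1/n₁+1/n₂)) = √(0.71715·0.28285·0.00351149) = √(0.000712295) = 0.02669.
z = (0.73633 − 0.64641)/0.02669 = 0.08992/0.02669 = 3.369.
p-value = P(Z > 3.369) ≈ 0.0004. With α = 0.05, reject H₀.

z = 3.369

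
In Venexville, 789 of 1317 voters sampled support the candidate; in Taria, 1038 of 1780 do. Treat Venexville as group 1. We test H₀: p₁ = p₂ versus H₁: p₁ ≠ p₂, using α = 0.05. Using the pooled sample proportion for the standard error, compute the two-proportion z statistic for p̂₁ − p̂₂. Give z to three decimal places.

z = 0.892

p̂₁ = 789/1317 ≈ 0.599089, p̂₂ = 1038/1780 ≈ 0.583146.
Pooled p̂ = (789+1038)/(1317+1780) = 1827/3097 = 0.589926.
SE = √(0.241913 × 0.0013211) = 0.017877.
z = (0.599089 − 0.583146)/0.017877 = 0.015943/0.017877 = 0.892.
p-value = 2·P(Z > 0.892) ≈ 0.3725, so at α = 0.05 we fail to reject H₀.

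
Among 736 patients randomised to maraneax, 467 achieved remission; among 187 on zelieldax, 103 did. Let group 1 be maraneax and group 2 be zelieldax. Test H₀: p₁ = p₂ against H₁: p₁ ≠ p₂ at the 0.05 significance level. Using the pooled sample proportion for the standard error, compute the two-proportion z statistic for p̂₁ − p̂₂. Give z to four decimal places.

z = 2.1033

p̂₁ = 467/736 = 0.634511, p̂₂ = 103/187 = 0.550802.
Pooled p̂ = (467+103)/(736+187) = 570/923 = 0.617551.
SE = √(0.236182 × 0.00670629) = 0.039798.
z = (0.634511 − 0.550802)/0.039798 = 0.083709/0.039798 = 2.1033.
Two-sided p-value ≈ 2·Φ(−2.103) = 0.0354; since p < α = 0.05, reject H₀.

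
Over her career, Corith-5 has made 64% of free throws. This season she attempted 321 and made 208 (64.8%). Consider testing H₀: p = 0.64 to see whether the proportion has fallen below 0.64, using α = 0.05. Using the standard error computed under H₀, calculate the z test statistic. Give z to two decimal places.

z = 0.30

p̂ = 208/321 = 0.6480.
Standard error under H₀: √(0.64×0.36/321) = 0.0268.
z = (0.6480 − 0.64)/0.0268 = 0.0080/0.0268 = 0.30.
p-value = P(Z < 0.298) ≈ 0.6170. With α = 0.05, fail to reject H₀.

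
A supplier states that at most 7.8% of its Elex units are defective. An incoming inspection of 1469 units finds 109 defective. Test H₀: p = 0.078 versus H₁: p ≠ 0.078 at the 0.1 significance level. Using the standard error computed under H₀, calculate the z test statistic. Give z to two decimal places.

z = -0.54

p̂ = 109/1469 = 0.0742.
Standard error under H₀: √(0.078×0.922/1469) = 0.0070.
z = (0.0742 − 0.078)/0.0070 = -0.0038/0.0070 = -0.54.
Two-sided p-value ≈ 2·Φ(−0.543) = 0.5871, so at α = 0.1 we fail to reject H₀.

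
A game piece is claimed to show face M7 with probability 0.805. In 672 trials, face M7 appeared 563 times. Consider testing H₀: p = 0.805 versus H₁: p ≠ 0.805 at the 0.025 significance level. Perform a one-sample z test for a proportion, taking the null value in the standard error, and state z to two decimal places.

p̂ = 563/672 = 0.83780.
Standard error under H₀: √(0.805×0.195/672) = 0.01528.
z = (0.83780 − 0.805)/0.01528 = 0.03280/0.01528 = 2.15.
p-value = 2·P(Z > 2.146) ≈ 0.0319, so at α = 0.025 we fail to reject H₀.

z = 2.15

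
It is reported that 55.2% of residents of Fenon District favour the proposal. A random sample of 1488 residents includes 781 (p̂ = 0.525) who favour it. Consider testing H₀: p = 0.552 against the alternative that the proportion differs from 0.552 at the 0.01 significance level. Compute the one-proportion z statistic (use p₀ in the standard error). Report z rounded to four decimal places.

p̂ = 781/1488 ≈ 0.5248656.
SE = √(p₀(1−p₀)/n) = √(0.2473/1488) = 0.0128916.
z = (0.5248656 − 0.552)/0.0128916 = -0.0271344/0.0128916 = -2.1048.
p-value = 2·P(Z > 2.105) ≈ 0.0353, so at α = 0.01 we fail to reject H₀.

z = -2.1048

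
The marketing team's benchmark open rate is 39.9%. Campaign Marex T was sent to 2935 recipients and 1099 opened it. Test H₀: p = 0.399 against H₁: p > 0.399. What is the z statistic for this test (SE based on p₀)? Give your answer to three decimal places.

p̂ = 1099/2935 = 0.37445.
Standard error under H₀: √(0.399×0.601/2935) = 0.00904.
z = (0.37445 − 0.399)/0.00904 = -0.02455/0.00904 = -2.716.
p-value = P(Z > -2.716) ≈ 0.9967.

z = -2.716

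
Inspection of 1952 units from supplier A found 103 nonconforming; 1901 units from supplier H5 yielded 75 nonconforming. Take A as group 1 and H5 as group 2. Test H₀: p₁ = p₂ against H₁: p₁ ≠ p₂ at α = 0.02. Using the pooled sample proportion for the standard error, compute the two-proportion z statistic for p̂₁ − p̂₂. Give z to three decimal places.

p̂₁ = 103/1952 = 0.052766, p̂₂ = 75/1901 = 0.039453.
Pooled p̂ = (103+75)/(1952+1901) = 178/3853 = 0.046198.
SE = √(p̂(1−p̂)(1/n₁+1/n₂)) = √(0.046198·0.953802·0.00103833) = √(4.57527e-05) = 0.006764.
z = (0.052766 − 0.039453)/0.006764 = 0.013313/0.006764 = 1.968.
Two-sided p-value ≈ 2·Φ(−1.968) = 0.0490, so at α = 0.02 we fail to reject H₀.

z = 1.968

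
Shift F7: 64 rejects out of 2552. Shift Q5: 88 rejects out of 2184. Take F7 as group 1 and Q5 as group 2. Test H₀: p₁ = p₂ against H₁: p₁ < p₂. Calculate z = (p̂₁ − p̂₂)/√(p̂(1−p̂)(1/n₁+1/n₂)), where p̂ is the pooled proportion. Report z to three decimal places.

z = -2.961

p̂₁ = 64/2552 ≈ 0.025078, p̂₂ = 88/2184 ≈ 0.040293.
Pooled p̂ = (64+88)/(2552+2184) = 152/4736 = 0.032095.
SE = √(p̂(1−p̂)(1/n₁+1/n₂)) = √(0.032095·0.967905·0.000849725) = √(2.63963e-05) = 0.005138.
z = (0.025078 − 0.040293)/0.005138 = -0.015215/0.005138 = -2.961.
p-value = P(Z < -2.961) ≈ 0.0015.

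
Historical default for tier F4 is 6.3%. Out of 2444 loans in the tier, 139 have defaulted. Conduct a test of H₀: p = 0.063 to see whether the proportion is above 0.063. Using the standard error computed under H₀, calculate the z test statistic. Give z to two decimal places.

p̂ = 139/2444 ≈ 0.05687.
Standard error under H₀: √(0.063×0.937/2444) = 0.00491.
z = (0.05687 − 0.063)/0.00491 = -0.00613/0.00491 = -1.25.
p-value = P(Z > -1.246) ≈ 0.8937.

z = -1.25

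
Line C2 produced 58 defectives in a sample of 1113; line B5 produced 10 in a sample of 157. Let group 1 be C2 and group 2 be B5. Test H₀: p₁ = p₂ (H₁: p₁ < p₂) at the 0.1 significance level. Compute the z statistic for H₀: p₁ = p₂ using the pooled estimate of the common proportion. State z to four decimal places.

p̂₁ = 58/1113 ≈ 0.0521114, p̂₂ = 10/157 ≈ 0.0636943.
Pooled p̂ = (58+10)/(1113+157) = 68/1270 = 0.0535433.
SE = √(0.0506764 × 0.0072679) = 0.0191914.
z = (0.0521114 − 0.0636943)/0.0191914 = -0.0115829/0.0191914 = -0.6035.
p-value = P(Z < -0.604) ≈ 0.2731, so at α = 0.1 we fail to reject H₀.

z = -0.6035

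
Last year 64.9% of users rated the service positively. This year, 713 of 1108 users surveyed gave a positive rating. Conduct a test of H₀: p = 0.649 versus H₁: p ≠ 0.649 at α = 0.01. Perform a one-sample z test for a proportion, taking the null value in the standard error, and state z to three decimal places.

p̂ = 713/1108 = 0.643502.
Under H₀, SE = √(0.649·0.351/1108) = √(0.000205595) = 0.014339.
z = (0.643502 − 0.649)/0.014339 = -0.005498/0.014339 = -0.383.
p-value = 2·P(Z > 0.383) ≈ 0.7014; since p > α = 0.01, fail to reject H₀.

z = -0.383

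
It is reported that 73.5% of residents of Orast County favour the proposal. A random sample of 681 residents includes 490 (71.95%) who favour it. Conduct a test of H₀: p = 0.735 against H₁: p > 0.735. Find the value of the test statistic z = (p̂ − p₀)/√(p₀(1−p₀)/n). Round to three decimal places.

p̂ = 490/681 ≈ 0.71953.
Standard error under H₀: √(0.735×0.265/681) = 0.01691.
z = (0.71953 − 0.735)/0.01691 = -0.01547/0.01691 = -0.915.

z = -0.915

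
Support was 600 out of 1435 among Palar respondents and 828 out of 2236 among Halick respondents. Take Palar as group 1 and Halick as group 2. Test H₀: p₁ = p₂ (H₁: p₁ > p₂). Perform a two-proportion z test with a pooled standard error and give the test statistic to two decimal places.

z = 2.90

p̂₁ = 600/1435 = 0.4181, p̂₂ = 828/2236 = 0.3703.
Pooled p̂ = (600+828)/(1435+2236) = 1428/3671 = 0.3890.
SE = √(p̂(1−p̂)(1/n₁+1/n₂)) = √(0.3890·0.6110·0.00114409) = √(0.000271925) = 0.0165.
z = (0.4181 − 0.3703)/0.0165 = 0.0478/0.0165 = 2.90.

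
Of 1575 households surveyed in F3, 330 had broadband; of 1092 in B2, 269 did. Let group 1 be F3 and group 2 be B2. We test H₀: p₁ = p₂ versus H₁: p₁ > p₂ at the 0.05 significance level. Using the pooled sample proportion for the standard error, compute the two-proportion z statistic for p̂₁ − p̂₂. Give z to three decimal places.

z = -2.240

p̂₁ = 330/1575 = 0.209524, p̂₂ = 269/1092 = 0.246337.
Pooled p̂ = (330+269)/(1575+1092) = 599/2667 = 0.224597.
SE = √(p̂(1−p̂)(1/n₁+1/n₂)) = √(0.224597·0.775403·0.00155067) = √(0.000270054) = 0.016433.
z = (0.209524 − 0.246337)/0.016433 = -0.036813/0.016433 = -2.240.
p-value = P(Z > -2.240) ≈ 0.9875; since p > α = 0.05, fail to reject H₀.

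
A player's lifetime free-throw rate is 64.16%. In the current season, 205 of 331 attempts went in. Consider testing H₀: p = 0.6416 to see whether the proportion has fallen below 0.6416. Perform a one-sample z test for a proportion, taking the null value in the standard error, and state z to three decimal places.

p̂ = 205/331 ≈ 0.619335.
Under H₀, SE = √(0.6416·0.3584/331) = √(0.000694711) = 0.026357.
z = (0.619335 − 0.6416)/0.026357 = -0.022265/0.026357 = -0.845.

z = -0.845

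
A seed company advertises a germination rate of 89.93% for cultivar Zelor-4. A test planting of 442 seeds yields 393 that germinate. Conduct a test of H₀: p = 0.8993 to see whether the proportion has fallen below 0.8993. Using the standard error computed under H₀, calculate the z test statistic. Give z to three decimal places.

p̂ = 393/442 = 0.88914.
Standard error under H₀: √(0.8993×0.1007/442) = 0.01431.
z = (0.88914 − 0.8993)/0.01431 = -0.01016/0.01431 = -0.710.
p-value = P(Z < -0.710) ≈ 0.2389.

z = -0.710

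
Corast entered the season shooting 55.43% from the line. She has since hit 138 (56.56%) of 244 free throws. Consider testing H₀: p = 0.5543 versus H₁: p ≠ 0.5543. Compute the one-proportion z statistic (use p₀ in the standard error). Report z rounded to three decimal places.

p̂ = 138/244 = 0.56557.
Standard error under H₀: √(0.5543×0.4457/244) = 0.03182.
z = (0.56557 − 0.5543)/0.03182 = 0.01127/0.03182 = 0.354.
Two-sided p-value ≈ 2·Φ(−0.354) = 0.7231.

z = 0.354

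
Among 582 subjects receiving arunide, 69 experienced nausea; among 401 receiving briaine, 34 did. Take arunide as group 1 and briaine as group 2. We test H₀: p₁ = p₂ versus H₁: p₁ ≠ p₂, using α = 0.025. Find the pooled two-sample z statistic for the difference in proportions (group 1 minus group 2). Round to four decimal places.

z = 1.6989

p̂₁ = 69/582 ≈ 0.118557, p̂₂ = 34/401 ≈ 0.084788.
Pooled p̂ = (69+34)/(582+401) = 103/983 = 0.104781.
SE = √(0.0938022 × 0.00421198) = 0.019877.
z = (0.118557 − 0.084788)/0.019877 = 0.033769/0.019877 = 1.6989.
Two-sided p-value ≈ 2·Φ(−1.699) = 0.0893. With α = 0.025, fail to reject H₀.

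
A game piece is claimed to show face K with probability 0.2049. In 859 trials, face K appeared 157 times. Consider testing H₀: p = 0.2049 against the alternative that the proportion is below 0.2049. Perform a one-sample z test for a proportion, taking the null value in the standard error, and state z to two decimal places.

p̂ = 157/859 = 0.18277.
Under H₀, SE = √(0.2049·0.7951/859) = √(0.000189658) = 0.01377.
z = (0.18277 − 0.2049)/0.01377 = -0.02213/0.01377 = -1.61.
p-value = P(Z < -1.607) ≈ 0.0540.

z = -1.61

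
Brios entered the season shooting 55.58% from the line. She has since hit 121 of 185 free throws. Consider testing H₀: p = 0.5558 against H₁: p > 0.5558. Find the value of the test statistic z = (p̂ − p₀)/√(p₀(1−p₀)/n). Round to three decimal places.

z = 2.690

p̂ = 121/185 ≈ 0.65405.
SE = √(p₀(1−p₀)/n) = √(0.24689/185) = 0.03653.
z = (0.65405 − 0.5558)/0.03653 = 0.09825/0.03653 = 2.690.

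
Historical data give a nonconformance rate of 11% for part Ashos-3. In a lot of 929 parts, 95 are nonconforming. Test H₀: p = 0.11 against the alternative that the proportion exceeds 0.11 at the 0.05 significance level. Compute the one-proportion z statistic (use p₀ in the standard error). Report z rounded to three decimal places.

p̂ = 95/929 = 0.10226.
SE = √(p₀(1−p₀)/n) = √(0.0979/929) = 0.01027.
z = (0.10226 − 0.11)/0.01027 = -0.00774/0.01027 = -0.754.
p-value = P(Z > -0.754) ≈ 0.7746, so at α = 0.05 we fail to reject H₀.

z = -0.754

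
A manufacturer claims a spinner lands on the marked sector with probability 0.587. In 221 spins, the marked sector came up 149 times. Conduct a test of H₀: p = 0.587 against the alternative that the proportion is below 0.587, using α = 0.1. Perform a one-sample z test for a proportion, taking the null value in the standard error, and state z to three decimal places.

z = 2.633

p̂ = 149/221 = 0.67421.
SE = √(p₀(1−p₀)/n) = √(0.24243/221) = 0.03312.
z = (0.67421 − 0.587)/0.03312 = 0.08721/0.03312 = 2.633.
p-value = P(Z < 2.633) ≈ 0.9958; since p > α = 0.1, fail to reject H₀.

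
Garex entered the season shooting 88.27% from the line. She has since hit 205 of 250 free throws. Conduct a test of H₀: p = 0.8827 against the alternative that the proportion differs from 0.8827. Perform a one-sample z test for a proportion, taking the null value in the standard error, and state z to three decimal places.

z = -3.081

p̂ = 205/250 ≈ 0.82000.
Standard error under H₀: √(0.8827×0.1173/250) = 0.02035.
z = (0.82000 − 0.8827)/0.02035 = -0.06270/0.02035 = -3.081.
p-value = 2·P(Z > 3.081) ≈ 0.0021.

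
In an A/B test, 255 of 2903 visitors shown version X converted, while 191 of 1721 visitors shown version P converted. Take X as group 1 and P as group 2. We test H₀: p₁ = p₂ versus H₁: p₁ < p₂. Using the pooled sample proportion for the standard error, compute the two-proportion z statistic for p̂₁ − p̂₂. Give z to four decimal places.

z = -2.5767

p̂₁ = 255/2903 ≈ 0.0878402, p̂₂ = 191/1721 ≈ 0.1109820.
Pooled p̂ = (255+191)/(2903+1721) = 446/4624 = 0.0964533.
SE = √(p̂(1−p̂)(1/n₁+1/n₂)) = √(0.0964533·0.9035467·0.000925529) = √(8.06599e-05) = 0.0089811.
z = (0.0878402 − 0.1109820)/0.0089811 = -0.0231418/0.0089811 = -2.5767.
p-value = P(Z < -2.577) ≈ 0.0050.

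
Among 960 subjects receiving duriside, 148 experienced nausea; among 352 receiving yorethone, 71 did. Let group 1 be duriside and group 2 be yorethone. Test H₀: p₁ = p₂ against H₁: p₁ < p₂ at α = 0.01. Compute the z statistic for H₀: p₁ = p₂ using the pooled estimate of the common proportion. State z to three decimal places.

z = -2.046

p̂₁ = 148/960 = 0.154167, p̂₂ = 71/352 = 0.201705.
Pooled p̂ = (148+71)/(960+352) = 219/1312 = 0.166921.
SE = √(p̂(1−p̂)(1/n₁+1/n₂)) = √(0.166921·0.833079·0.00388258) = √(0.000539904) = 0.023236.
z = (0.154167 − 0.201705)/0.023236 = -0.047538/0.023236 = -2.046.
p-value = P(Z < -2.046) ≈ 0.0204, so at α = 0.01 we fail to reject H₀.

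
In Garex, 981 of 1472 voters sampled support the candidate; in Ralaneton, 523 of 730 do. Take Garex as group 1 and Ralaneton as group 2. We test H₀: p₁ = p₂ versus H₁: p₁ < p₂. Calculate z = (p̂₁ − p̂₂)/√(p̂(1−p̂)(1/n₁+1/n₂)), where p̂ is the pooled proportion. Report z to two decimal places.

z = -2.37

p̂₁ = 981/1472 = 0.6664, p̂₂ = 523/730 = 0.7164.
Pooled p̂ = (981+523)/(1472+730) = 1504/2202 = 0.6830.
SE = √(0.216505 × 0.00204921) = 0.0211.
z = (0.6664 − 0.7164)/0.0211 = -0.0500/0.0211 = -2.37.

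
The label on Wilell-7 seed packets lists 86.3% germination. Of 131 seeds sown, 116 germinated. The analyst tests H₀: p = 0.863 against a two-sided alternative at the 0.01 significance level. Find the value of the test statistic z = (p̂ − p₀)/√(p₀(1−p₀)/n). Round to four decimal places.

z = 0.7488

p̂ = 116/131 ≈ 0.885496.
Under H₀, SE = √(0.863·0.137/131) = √(0.000902527) = 0.030042.
z = (0.885496 − 0.863)/0.030042 = 0.022496/0.030042 = 0.7488.
Two-sided p-value ≈ 2·Φ(−0.749) = 0.4540, so at α = 0.01 we fail to reject H₀.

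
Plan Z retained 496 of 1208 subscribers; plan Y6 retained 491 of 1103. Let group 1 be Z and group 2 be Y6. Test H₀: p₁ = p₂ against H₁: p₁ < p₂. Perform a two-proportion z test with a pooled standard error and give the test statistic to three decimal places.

p̂₁ = 496/1208 = 0.41060, p̂₂ = 491/1103 = 0.44515.
Pooled p̂ = (496+491)/(1208+1103) = 987/2311 = 0.42709.
SE = √(p̂(1−p̂)(1/n₁+1/n₂)) = √(0.42709·0.57291·0.00173443) = √(0.000424388) = 0.02060.
z = (0.41060 − 0.44515)/0.02060 = -0.03455/0.02060 = -1.677.
p-value = P(Z < -1.677) ≈ 0.0467.

z = -1.677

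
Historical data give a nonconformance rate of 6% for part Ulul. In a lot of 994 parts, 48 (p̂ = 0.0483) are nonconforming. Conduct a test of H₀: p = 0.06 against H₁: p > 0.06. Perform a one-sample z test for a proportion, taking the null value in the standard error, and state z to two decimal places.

z = -1.55

p̂ = 48/994 = 0.048290.
Standard error under H₀: √(0.06×0.94/994) = 0.007533.
z = (0.048290 − 0.06)/0.007533 = -0.011710/0.007533 = -1.55.
p-value = P(Z > -1.555) ≈ 0.9400.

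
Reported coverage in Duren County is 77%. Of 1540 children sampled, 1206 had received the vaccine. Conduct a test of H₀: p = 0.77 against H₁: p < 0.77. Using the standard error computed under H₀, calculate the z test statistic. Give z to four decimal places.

p̂ = 1206/1540 = 0.7831169.
Standard error under H₀: √(0.77×0.23/1540) = 0.0107238.
z = (0.7831169 − 0.77)/0.0107238 = 0.0131169/0.0107238 = 1.2232.
p-value = P(Z < 1.223) ≈ 0.8894.

z = 1.2232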